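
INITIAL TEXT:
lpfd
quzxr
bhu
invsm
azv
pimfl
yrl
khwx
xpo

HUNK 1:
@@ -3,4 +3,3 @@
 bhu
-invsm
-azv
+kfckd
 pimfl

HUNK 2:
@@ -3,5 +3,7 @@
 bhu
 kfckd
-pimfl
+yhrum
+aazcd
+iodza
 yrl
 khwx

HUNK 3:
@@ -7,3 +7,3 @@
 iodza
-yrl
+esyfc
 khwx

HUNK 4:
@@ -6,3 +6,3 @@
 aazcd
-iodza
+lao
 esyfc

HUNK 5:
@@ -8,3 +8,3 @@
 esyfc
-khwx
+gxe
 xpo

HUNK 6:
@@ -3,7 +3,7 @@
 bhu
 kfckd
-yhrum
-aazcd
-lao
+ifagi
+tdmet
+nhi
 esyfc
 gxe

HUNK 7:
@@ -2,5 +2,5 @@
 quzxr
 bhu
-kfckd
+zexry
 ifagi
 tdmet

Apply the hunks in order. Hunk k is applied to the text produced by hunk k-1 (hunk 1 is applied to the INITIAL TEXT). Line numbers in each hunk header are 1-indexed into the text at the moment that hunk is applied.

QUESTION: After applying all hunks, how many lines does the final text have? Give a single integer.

Hunk 1: at line 3 remove [invsm,azv] add [kfckd] -> 8 lines: lpfd quzxr bhu kfckd pimfl yrl khwx xpo
Hunk 2: at line 3 remove [pimfl] add [yhrum,aazcd,iodza] -> 10 lines: lpfd quzxr bhu kfckd yhrum aazcd iodza yrl khwx xpo
Hunk 3: at line 7 remove [yrl] add [esyfc] -> 10 lines: lpfd quzxr bhu kfckd yhrum aazcd iodza esyfc khwx xpo
Hunk 4: at line 6 remove [iodza] add [lao] -> 10 lines: lpfd quzxr bhu kfckd yhrum aazcd lao esyfc khwx xpo
Hunk 5: at line 8 remove [khwx] add [gxe] -> 10 lines: lpfd quzxr bhu kfckd yhrum aazcd lao esyfc gxe xpo
Hunk 6: at line 3 remove [yhrum,aazcd,lao] add [ifagi,tdmet,nhi] -> 10 lines: lpfd quzxr bhu kfckd ifagi tdmet nhi esyfc gxe xpo
Hunk 7: at line 2 remove [kfckd] add [zexry] -> 10 lines: lpfd quzxr bhu zexry ifagi tdmet nhi esyfc gxe xpo
Final line count: 10

Answer: 10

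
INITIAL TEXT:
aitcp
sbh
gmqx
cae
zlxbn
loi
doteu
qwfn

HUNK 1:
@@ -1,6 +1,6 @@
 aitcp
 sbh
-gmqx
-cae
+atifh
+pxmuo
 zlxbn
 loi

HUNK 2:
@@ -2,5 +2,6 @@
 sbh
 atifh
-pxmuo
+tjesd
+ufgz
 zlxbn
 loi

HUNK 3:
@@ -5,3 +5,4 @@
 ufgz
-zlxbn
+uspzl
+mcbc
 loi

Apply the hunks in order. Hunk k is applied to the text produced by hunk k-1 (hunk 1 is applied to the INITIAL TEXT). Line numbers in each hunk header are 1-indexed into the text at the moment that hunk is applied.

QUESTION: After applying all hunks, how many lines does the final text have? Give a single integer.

Answer: 10

Derivation:
Hunk 1: at line 1 remove [gmqx,cae] add [atifh,pxmuo] -> 8 lines: aitcp sbh atifh pxmuo zlxbn loi doteu qwfn
Hunk 2: at line 2 remove [pxmuo] add [tjesd,ufgz] -> 9 lines: aitcp sbh atifh tjesd ufgz zlxbn loi doteu qwfn
Hunk 3: at line 5 remove [zlxbn] add [uspzl,mcbc] -> 10 lines: aitcp sbh atifh tjesd ufgz uspzl mcbc loi doteu qwfn
Final line count: 10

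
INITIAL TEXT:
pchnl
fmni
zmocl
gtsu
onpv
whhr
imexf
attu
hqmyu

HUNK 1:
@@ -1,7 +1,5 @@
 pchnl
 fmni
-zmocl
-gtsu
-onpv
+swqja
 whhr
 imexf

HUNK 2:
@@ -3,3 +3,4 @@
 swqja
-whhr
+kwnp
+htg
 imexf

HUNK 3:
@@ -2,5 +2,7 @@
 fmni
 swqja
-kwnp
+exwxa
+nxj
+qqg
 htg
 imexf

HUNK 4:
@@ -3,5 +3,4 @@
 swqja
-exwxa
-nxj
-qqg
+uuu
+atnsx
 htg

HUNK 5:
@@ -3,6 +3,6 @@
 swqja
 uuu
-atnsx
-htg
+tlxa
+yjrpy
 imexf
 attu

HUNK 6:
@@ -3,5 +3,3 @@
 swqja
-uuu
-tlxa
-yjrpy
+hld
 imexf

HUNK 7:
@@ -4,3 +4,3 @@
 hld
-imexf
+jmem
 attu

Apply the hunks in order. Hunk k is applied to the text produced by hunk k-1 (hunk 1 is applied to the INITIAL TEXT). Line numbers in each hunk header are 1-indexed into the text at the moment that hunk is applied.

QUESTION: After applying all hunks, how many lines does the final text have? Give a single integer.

Hunk 1: at line 1 remove [zmocl,gtsu,onpv] add [swqja] -> 7 lines: pchnl fmni swqja whhr imexf attu hqmyu
Hunk 2: at line 3 remove [whhr] add [kwnp,htg] -> 8 lines: pchnl fmni swqja kwnp htg imexf attu hqmyu
Hunk 3: at line 2 remove [kwnp] add [exwxa,nxj,qqg] -> 10 lines: pchnl fmni swqja exwxa nxj qqg htg imexf attu hqmyu
Hunk 4: at line 3 remove [exwxa,nxj,qqg] add [uuu,atnsx] -> 9 lines: pchnl fmni swqja uuu atnsx htg imexf attu hqmyu
Hunk 5: at line 3 remove [atnsx,htg] add [tlxa,yjrpy] -> 9 lines: pchnl fmni swqja uuu tlxa yjrpy imexf attu hqmyu
Hunk 6: at line 3 remove [uuu,tlxa,yjrpy] add [hld] -> 7 lines: pchnl fmni swqja hld imexf attu hqmyu
Hunk 7: at line 4 remove [imexf] add [jmem] -> 7 lines: pchnl fmni swqja hld jmem attu hqmyu
Final line count: 7

Answer: 7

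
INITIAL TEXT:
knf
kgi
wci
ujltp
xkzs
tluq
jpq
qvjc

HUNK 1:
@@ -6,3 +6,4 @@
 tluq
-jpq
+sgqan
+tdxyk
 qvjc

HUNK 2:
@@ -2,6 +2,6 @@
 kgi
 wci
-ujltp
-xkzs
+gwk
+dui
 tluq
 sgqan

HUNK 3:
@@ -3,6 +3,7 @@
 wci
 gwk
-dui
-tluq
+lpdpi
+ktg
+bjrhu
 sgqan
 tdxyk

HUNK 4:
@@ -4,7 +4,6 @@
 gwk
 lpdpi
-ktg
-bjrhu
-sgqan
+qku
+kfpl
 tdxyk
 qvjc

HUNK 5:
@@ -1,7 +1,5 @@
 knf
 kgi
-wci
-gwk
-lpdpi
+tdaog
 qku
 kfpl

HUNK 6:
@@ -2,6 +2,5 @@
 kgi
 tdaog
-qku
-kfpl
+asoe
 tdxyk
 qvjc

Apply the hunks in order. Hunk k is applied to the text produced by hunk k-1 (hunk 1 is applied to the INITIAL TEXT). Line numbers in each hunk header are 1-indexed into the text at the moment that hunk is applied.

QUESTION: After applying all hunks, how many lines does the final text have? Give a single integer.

Answer: 6

Derivation:
Hunk 1: at line 6 remove [jpq] add [sgqan,tdxyk] -> 9 lines: knf kgi wci ujltp xkzs tluq sgqan tdxyk qvjc
Hunk 2: at line 2 remove [ujltp,xkzs] add [gwk,dui] -> 9 lines: knf kgi wci gwk dui tluq sgqan tdxyk qvjc
Hunk 3: at line 3 remove [dui,tluq] add [lpdpi,ktg,bjrhu] -> 10 lines: knf kgi wci gwk lpdpi ktg bjrhu sgqan tdxyk qvjc
Hunk 4: at line 4 remove [ktg,bjrhu,sgqan] add [qku,kfpl] -> 9 lines: knf kgi wci gwk lpdpi qku kfpl tdxyk qvjc
Hunk 5: at line 1 remove [wci,gwk,lpdpi] add [tdaog] -> 7 lines: knf kgi tdaog qku kfpl tdxyk qvjc
Hunk 6: at line 2 remove [qku,kfpl] add [asoe] -> 6 lines: knf kgi tdaog asoe tdxyk qvjc
Final line count: 6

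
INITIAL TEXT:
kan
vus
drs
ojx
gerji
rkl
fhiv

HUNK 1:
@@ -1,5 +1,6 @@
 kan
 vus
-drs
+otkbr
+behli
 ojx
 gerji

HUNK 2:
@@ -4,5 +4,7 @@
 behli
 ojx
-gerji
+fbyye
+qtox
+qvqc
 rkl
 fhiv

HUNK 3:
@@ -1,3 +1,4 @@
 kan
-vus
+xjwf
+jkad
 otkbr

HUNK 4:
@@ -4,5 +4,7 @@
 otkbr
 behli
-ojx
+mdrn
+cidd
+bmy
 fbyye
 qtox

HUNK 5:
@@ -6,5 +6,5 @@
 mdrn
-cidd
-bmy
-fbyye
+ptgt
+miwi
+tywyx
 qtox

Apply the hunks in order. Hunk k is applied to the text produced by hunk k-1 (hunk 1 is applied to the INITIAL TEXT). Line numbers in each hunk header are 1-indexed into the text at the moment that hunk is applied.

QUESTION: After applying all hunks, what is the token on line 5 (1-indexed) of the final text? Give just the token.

Hunk 1: at line 1 remove [drs] add [otkbr,behli] -> 8 lines: kan vus otkbr behli ojx gerji rkl fhiv
Hunk 2: at line 4 remove [gerji] add [fbyye,qtox,qvqc] -> 10 lines: kan vus otkbr behli ojx fbyye qtox qvqc rkl fhiv
Hunk 3: at line 1 remove [vus] add [xjwf,jkad] -> 11 lines: kan xjwf jkad otkbr behli ojx fbyye qtox qvqc rkl fhiv
Hunk 4: at line 4 remove [ojx] add [mdrn,cidd,bmy] -> 13 lines: kan xjwf jkad otkbr behli mdrn cidd bmy fbyye qtox qvqc rkl fhiv
Hunk 5: at line 6 remove [cidd,bmy,fbyye] add [ptgt,miwi,tywyx] -> 13 lines: kan xjwf jkad otkbr behli mdrn ptgt miwi tywyx qtox qvqc rkl fhiv
Final line 5: behli

Answer: behli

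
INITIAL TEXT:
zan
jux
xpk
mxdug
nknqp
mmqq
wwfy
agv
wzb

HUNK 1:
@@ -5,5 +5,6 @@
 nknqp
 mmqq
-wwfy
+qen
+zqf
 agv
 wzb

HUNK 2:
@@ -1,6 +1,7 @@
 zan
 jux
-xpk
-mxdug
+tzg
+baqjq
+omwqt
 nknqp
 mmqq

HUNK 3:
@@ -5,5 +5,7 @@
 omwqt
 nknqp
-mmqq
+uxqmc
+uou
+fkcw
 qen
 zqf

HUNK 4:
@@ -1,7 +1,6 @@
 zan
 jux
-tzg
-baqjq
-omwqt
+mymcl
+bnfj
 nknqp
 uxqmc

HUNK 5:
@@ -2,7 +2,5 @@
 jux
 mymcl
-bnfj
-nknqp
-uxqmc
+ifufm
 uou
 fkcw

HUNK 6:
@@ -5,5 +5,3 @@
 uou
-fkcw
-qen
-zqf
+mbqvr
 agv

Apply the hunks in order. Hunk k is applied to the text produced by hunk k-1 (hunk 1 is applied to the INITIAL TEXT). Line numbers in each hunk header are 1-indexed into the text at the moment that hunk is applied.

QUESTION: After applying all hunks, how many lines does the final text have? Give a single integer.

Hunk 1: at line 5 remove [wwfy] add [qen,zqf] -> 10 lines: zan jux xpk mxdug nknqp mmqq qen zqf agv wzb
Hunk 2: at line 1 remove [xpk,mxdug] add [tzg,baqjq,omwqt] -> 11 lines: zan jux tzg baqjq omwqt nknqp mmqq qen zqf agv wzb
Hunk 3: at line 5 remove [mmqq] add [uxqmc,uou,fkcw] -> 13 lines: zan jux tzg baqjq omwqt nknqp uxqmc uou fkcw qen zqf agv wzb
Hunk 4: at line 1 remove [tzg,baqjq,omwqt] add [mymcl,bnfj] -> 12 lines: zan jux mymcl bnfj nknqp uxqmc uou fkcw qen zqf agv wzb
Hunk 5: at line 2 remove [bnfj,nknqp,uxqmc] add [ifufm] -> 10 lines: zan jux mymcl ifufm uou fkcw qen zqf agv wzb
Hunk 6: at line 5 remove [fkcw,qen,zqf] add [mbqvr] -> 8 lines: zan jux mymcl ifufm uou mbqvr agv wzb
Final line count: 8

Answer: 8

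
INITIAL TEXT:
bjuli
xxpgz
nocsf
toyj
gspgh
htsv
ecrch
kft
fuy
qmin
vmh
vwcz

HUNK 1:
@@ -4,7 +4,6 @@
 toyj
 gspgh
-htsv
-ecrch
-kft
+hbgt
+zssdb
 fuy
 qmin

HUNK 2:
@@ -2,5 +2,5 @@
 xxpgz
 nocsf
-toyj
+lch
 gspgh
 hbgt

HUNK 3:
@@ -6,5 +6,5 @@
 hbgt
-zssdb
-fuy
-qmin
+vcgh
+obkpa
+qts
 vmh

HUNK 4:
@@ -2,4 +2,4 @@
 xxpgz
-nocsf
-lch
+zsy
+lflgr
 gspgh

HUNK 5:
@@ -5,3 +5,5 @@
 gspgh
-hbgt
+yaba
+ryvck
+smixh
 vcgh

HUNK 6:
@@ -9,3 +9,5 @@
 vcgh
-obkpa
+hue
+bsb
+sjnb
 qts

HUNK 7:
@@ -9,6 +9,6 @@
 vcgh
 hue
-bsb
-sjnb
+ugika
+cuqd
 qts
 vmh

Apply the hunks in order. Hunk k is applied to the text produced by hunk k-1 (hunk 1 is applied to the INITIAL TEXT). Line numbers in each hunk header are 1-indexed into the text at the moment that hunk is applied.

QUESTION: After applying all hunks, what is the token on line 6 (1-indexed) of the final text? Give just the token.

Hunk 1: at line 4 remove [htsv,ecrch,kft] add [hbgt,zssdb] -> 11 lines: bjuli xxpgz nocsf toyj gspgh hbgt zssdb fuy qmin vmh vwcz
Hunk 2: at line 2 remove [toyj] add [lch] -> 11 lines: bjuli xxpgz nocsf lch gspgh hbgt zssdb fuy qmin vmh vwcz
Hunk 3: at line 6 remove [zssdb,fuy,qmin] add [vcgh,obkpa,qts] -> 11 lines: bjuli xxpgz nocsf lch gspgh hbgt vcgh obkpa qts vmh vwcz
Hunk 4: at line 2 remove [nocsf,lch] add [zsy,lflgr] -> 11 lines: bjuli xxpgz zsy lflgr gspgh hbgt vcgh obkpa qts vmh vwcz
Hunk 5: at line 5 remove [hbgt] add [yaba,ryvck,smixh] -> 13 lines: bjuli xxpgz zsy lflgr gspgh yaba ryvck smixh vcgh obkpa qts vmh vwcz
Hunk 6: at line 9 remove [obkpa] add [hue,bsb,sjnb] -> 15 lines: bjuli xxpgz zsy lflgr gspgh yaba ryvck smixh vcgh hue bsb sjnb qts vmh vwcz
Hunk 7: at line 9 remove [bsb,sjnb] add [ugika,cuqd] -> 15 lines: bjuli xxpgz zsy lflgr gspgh yaba ryvck smixh vcgh hue ugika cuqd qts vmh vwcz
Final line 6: yaba

Answer: yaba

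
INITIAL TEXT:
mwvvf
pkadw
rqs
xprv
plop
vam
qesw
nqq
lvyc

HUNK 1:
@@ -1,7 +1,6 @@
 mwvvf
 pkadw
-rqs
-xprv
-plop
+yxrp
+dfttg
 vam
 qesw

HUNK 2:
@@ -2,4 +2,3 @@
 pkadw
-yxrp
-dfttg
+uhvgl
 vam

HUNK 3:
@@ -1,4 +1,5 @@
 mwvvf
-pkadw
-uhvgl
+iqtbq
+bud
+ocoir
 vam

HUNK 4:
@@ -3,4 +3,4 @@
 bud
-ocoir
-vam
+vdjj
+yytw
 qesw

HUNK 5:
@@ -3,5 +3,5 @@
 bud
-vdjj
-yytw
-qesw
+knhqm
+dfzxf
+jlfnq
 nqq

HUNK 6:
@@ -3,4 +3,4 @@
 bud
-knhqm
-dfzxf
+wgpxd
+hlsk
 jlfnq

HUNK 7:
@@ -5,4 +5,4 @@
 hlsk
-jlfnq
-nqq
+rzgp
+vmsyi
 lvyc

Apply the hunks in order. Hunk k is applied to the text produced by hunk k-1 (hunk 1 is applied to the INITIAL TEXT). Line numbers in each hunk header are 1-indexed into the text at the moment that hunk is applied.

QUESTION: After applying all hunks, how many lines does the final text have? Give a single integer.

Hunk 1: at line 1 remove [rqs,xprv,plop] add [yxrp,dfttg] -> 8 lines: mwvvf pkadw yxrp dfttg vam qesw nqq lvyc
Hunk 2: at line 2 remove [yxrp,dfttg] add [uhvgl] -> 7 lines: mwvvf pkadw uhvgl vam qesw nqq lvyc
Hunk 3: at line 1 remove [pkadw,uhvgl] add [iqtbq,bud,ocoir] -> 8 lines: mwvvf iqtbq bud ocoir vam qesw nqq lvyc
Hunk 4: at line 3 remove [ocoir,vam] add [vdjj,yytw] -> 8 lines: mwvvf iqtbq bud vdjj yytw qesw nqq lvyc
Hunk 5: at line 3 remove [vdjj,yytw,qesw] add [knhqm,dfzxf,jlfnq] -> 8 lines: mwvvf iqtbq bud knhqm dfzxf jlfnq nqq lvyc
Hunk 6: at line 3 remove [knhqm,dfzxf] add [wgpxd,hlsk] -> 8 lines: mwvvf iqtbq bud wgpxd hlsk jlfnq nqq lvyc
Hunk 7: at line 5 remove [jlfnq,nqq] add [rzgp,vmsyi] -> 8 lines: mwvvf iqtbq bud wgpxd hlsk rzgp vmsyi lvyc
Final line count: 8

Answer: 8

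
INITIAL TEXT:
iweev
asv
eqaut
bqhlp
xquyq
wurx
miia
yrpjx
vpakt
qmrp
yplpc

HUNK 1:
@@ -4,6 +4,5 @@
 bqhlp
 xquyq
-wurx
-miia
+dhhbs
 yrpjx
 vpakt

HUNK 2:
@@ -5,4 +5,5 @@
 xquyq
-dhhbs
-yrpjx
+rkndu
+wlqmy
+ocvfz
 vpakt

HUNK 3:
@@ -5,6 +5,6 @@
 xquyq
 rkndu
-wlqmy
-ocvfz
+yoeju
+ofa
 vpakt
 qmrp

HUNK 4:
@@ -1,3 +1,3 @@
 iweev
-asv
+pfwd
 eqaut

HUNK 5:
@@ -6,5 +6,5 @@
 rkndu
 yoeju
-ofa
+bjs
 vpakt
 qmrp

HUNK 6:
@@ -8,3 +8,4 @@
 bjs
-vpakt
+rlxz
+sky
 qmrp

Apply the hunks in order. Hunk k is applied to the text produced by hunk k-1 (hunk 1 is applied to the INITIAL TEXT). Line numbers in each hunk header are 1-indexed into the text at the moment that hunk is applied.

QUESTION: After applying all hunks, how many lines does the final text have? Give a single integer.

Answer: 12

Derivation:
Hunk 1: at line 4 remove [wurx,miia] add [dhhbs] -> 10 lines: iweev asv eqaut bqhlp xquyq dhhbs yrpjx vpakt qmrp yplpc
Hunk 2: at line 5 remove [dhhbs,yrpjx] add [rkndu,wlqmy,ocvfz] -> 11 lines: iweev asv eqaut bqhlp xquyq rkndu wlqmy ocvfz vpakt qmrp yplpc
Hunk 3: at line 5 remove [wlqmy,ocvfz] add [yoeju,ofa] -> 11 lines: iweev asv eqaut bqhlp xquyq rkndu yoeju ofa vpakt qmrp yplpc
Hunk 4: at line 1 remove [asv] add [pfwd] -> 11 lines: iweev pfwd eqaut bqhlp xquyq rkndu yoeju ofa vpakt qmrp yplpc
Hunk 5: at line 6 remove [ofa] add [bjs] -> 11 lines: iweev pfwd eqaut bqhlp xquyq rkndu yoeju bjs vpakt qmrp yplpc
Hunk 6: at line 8 remove [vpakt] add [rlxz,sky] -> 12 lines: iweev pfwd eqaut bqhlp xquyq rkndu yoeju bjs rlxz sky qmrp yplpc
Final line count: 12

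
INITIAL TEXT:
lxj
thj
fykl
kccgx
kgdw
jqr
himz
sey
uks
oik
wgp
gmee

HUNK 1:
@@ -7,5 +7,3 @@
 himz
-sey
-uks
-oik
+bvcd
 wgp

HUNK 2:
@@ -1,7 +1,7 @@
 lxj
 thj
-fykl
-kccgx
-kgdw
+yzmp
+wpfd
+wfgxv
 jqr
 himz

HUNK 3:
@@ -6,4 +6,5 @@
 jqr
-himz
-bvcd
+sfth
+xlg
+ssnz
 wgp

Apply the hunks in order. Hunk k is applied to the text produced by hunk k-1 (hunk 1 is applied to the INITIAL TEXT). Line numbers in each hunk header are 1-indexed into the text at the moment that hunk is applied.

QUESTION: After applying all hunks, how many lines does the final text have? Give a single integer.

Hunk 1: at line 7 remove [sey,uks,oik] add [bvcd] -> 10 lines: lxj thj fykl kccgx kgdw jqr himz bvcd wgp gmee
Hunk 2: at line 1 remove [fykl,kccgx,kgdw] add [yzmp,wpfd,wfgxv] -> 10 lines: lxj thj yzmp wpfd wfgxv jqr himz bvcd wgp gmee
Hunk 3: at line 6 remove [himz,bvcd] add [sfth,xlg,ssnz] -> 11 lines: lxj thj yzmp wpfd wfgxv jqr sfth xlg ssnz wgp gmee
Final line count: 11

Answer: 11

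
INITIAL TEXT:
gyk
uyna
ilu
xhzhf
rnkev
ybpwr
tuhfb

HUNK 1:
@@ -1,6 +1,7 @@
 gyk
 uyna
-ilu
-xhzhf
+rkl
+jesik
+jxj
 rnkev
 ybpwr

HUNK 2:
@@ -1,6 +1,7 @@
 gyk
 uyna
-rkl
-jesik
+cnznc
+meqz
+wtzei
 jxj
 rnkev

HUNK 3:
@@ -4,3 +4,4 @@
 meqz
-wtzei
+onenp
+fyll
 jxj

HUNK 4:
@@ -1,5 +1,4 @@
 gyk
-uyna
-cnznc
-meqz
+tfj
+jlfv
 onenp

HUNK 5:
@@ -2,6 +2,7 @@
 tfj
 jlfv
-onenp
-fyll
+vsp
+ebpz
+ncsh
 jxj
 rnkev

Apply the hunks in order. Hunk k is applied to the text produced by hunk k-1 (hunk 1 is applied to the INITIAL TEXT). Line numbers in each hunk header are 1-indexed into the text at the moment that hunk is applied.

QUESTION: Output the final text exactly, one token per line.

Answer: gyk
tfj
jlfv
vsp
ebpz
ncsh
jxj
rnkev
ybpwr
tuhfb

Derivation:
Hunk 1: at line 1 remove [ilu,xhzhf] add [rkl,jesik,jxj] -> 8 lines: gyk uyna rkl jesik jxj rnkev ybpwr tuhfb
Hunk 2: at line 1 remove [rkl,jesik] add [cnznc,meqz,wtzei] -> 9 lines: gyk uyna cnznc meqz wtzei jxj rnkev ybpwr tuhfb
Hunk 3: at line 4 remove [wtzei] add [onenp,fyll] -> 10 lines: gyk uyna cnznc meqz onenp fyll jxj rnkev ybpwr tuhfb
Hunk 4: at line 1 remove [uyna,cnznc,meqz] add [tfj,jlfv] -> 9 lines: gyk tfj jlfv onenp fyll jxj rnkev ybpwr tuhfb
Hunk 5: at line 2 remove [onenp,fyll] add [vsp,ebpz,ncsh] -> 10 lines: gyk tfj jlfv vsp ebpz ncsh jxj rnkev ybpwr tuhfb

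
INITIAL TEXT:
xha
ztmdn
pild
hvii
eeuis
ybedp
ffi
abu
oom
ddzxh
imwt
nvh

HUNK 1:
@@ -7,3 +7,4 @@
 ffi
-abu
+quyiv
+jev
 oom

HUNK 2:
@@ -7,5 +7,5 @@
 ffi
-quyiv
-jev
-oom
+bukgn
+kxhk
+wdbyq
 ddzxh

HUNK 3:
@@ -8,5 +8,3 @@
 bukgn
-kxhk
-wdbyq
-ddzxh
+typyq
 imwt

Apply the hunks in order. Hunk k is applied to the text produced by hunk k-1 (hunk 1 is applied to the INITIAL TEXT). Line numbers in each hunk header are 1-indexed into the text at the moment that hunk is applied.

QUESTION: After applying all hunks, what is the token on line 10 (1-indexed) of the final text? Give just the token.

Answer: imwt

Derivation:
Hunk 1: at line 7 remove [abu] add [quyiv,jev] -> 13 lines: xha ztmdn pild hvii eeuis ybedp ffi quyiv jev oom ddzxh imwt nvh
Hunk 2: at line 7 remove [quyiv,jev,oom] add [bukgn,kxhk,wdbyq] -> 13 lines: xha ztmdn pild hvii eeuis ybedp ffi bukgn kxhk wdbyq ddzxh imwt nvh
Hunk 3: at line 8 remove [kxhk,wdbyq,ddzxh] add [typyq] -> 11 lines: xha ztmdn pild hvii eeuis ybedp ffi bukgn typyq imwt nvh
Final line 10: imwt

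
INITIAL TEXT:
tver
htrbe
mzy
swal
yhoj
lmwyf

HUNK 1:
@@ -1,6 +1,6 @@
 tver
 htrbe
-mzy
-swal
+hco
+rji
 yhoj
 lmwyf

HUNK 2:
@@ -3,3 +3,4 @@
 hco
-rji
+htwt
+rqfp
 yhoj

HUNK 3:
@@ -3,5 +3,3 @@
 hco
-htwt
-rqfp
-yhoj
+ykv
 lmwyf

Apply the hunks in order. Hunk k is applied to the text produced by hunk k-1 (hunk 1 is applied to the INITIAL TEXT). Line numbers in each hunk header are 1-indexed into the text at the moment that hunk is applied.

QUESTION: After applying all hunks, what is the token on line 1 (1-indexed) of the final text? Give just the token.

Hunk 1: at line 1 remove [mzy,swal] add [hco,rji] -> 6 lines: tver htrbe hco rji yhoj lmwyf
Hunk 2: at line 3 remove [rji] add [htwt,rqfp] -> 7 lines: tver htrbe hco htwt rqfp yhoj lmwyf
Hunk 3: at line 3 remove [htwt,rqfp,yhoj] add [ykv] -> 5 lines: tver htrbe hco ykv lmwyf
Final line 1: tver

Answer: tver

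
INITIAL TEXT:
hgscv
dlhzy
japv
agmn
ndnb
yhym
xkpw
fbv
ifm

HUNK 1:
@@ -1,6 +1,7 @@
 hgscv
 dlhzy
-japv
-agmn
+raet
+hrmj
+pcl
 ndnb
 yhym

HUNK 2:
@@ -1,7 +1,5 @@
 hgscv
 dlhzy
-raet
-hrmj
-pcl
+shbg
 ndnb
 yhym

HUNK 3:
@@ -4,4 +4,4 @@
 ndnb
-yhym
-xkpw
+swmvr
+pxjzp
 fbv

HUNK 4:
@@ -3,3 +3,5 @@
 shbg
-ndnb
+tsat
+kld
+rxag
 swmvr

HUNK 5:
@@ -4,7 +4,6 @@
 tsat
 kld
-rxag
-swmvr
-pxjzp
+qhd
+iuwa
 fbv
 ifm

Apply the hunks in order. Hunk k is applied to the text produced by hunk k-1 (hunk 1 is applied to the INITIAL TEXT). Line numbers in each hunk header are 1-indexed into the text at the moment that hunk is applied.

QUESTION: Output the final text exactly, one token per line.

Answer: hgscv
dlhzy
shbg
tsat
kld
qhd
iuwa
fbv
ifm

Derivation:
Hunk 1: at line 1 remove [japv,agmn] add [raet,hrmj,pcl] -> 10 lines: hgscv dlhzy raet hrmj pcl ndnb yhym xkpw fbv ifm
Hunk 2: at line 1 remove [raet,hrmj,pcl] add [shbg] -> 8 lines: hgscv dlhzy shbg ndnb yhym xkpw fbv ifm
Hunk 3: at line 4 remove [yhym,xkpw] add [swmvr,pxjzp] -> 8 lines: hgscv dlhzy shbg ndnb swmvr pxjzp fbv ifm
Hunk 4: at line 3 remove [ndnb] add [tsat,kld,rxag] -> 10 lines: hgscv dlhzy shbg tsat kld rxag swmvr pxjzp fbv ifm
Hunk 5: at line 4 remove [rxag,swmvr,pxjzp] add [qhd,iuwa] -> 9 lines: hgscv dlhzy shbg tsat kld qhd iuwa fbv ifm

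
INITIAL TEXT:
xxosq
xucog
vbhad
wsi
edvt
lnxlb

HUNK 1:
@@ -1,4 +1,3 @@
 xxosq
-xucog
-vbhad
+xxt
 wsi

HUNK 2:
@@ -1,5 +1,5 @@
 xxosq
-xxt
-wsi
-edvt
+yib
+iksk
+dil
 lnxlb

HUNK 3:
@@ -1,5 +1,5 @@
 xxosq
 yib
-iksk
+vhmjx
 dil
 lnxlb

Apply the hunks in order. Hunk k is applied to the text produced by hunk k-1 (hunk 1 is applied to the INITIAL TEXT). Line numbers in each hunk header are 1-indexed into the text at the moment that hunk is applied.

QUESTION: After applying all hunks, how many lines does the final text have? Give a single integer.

Hunk 1: at line 1 remove [xucog,vbhad] add [xxt] -> 5 lines: xxosq xxt wsi edvt lnxlb
Hunk 2: at line 1 remove [xxt,wsi,edvt] add [yib,iksk,dil] -> 5 lines: xxosq yib iksk dil lnxlb
Hunk 3: at line 1 remove [iksk] add [vhmjx] -> 5 lines: xxosq yib vhmjx dil lnxlb
Final line count: 5

Answer: 5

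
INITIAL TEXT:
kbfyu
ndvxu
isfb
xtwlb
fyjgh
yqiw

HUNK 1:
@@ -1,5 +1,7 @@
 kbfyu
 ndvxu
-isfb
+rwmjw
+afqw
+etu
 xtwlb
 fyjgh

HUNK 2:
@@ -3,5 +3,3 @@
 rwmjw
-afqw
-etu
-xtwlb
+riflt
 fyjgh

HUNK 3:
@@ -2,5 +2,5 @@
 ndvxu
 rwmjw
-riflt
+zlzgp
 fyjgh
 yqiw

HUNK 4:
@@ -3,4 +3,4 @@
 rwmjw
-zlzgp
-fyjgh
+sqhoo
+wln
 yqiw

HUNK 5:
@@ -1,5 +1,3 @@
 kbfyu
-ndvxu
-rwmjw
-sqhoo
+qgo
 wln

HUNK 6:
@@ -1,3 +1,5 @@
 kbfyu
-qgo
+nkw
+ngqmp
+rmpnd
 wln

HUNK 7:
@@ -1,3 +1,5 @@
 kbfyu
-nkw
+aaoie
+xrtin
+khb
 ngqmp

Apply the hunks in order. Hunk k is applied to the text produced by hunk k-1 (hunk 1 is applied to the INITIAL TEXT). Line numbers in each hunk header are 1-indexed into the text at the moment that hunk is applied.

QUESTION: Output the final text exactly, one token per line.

Answer: kbfyu
aaoie
xrtin
khb
ngqmp
rmpnd
wln
yqiw

Derivation:
Hunk 1: at line 1 remove [isfb] add [rwmjw,afqw,etu] -> 8 lines: kbfyu ndvxu rwmjw afqw etu xtwlb fyjgh yqiw
Hunk 2: at line 3 remove [afqw,etu,xtwlb] add [riflt] -> 6 lines: kbfyu ndvxu rwmjw riflt fyjgh yqiw
Hunk 3: at line 2 remove [riflt] add [zlzgp] -> 6 lines: kbfyu ndvxu rwmjw zlzgp fyjgh yqiw
Hunk 4: at line 3 remove [zlzgp,fyjgh] add [sqhoo,wln] -> 6 lines: kbfyu ndvxu rwmjw sqhoo wln yqiw
Hunk 5: at line 1 remove [ndvxu,rwmjw,sqhoo] add [qgo] -> 4 lines: kbfyu qgo wln yqiw
Hunk 6: at line 1 remove [qgo] add [nkw,ngqmp,rmpnd] -> 6 lines: kbfyu nkw ngqmp rmpnd wln yqiw
Hunk 7: at line 1 remove [nkw] add [aaoie,xrtin,khb] -> 8 lines: kbfyu aaoie xrtin khb ngqmp rmpnd wln yqiw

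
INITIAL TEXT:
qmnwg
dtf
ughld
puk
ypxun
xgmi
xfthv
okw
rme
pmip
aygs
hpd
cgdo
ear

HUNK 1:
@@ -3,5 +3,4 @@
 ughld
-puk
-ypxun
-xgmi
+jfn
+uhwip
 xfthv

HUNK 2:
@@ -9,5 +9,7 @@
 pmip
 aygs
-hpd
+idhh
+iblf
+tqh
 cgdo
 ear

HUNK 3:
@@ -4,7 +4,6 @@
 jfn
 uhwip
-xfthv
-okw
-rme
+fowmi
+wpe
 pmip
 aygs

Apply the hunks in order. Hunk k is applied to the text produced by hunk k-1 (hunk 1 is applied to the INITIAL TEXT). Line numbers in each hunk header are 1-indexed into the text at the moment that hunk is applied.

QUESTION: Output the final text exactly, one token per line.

Answer: qmnwg
dtf
ughld
jfn
uhwip
fowmi
wpe
pmip
aygs
idhh
iblf
tqh
cgdo
ear

Derivation:
Hunk 1: at line 3 remove [puk,ypxun,xgmi] add [jfn,uhwip] -> 13 lines: qmnwg dtf ughld jfn uhwip xfthv okw rme pmip aygs hpd cgdo ear
Hunk 2: at line 9 remove [hpd] add [idhh,iblf,tqh] -> 15 lines: qmnwg dtf ughld jfn uhwip xfthv okw rme pmip aygs idhh iblf tqh cgdo ear
Hunk 3: at line 4 remove [xfthv,okw,rme] add [fowmi,wpe] -> 14 lines: qmnwg dtf ughld jfn uhwip fowmi wpe pmip aygs idhh iblf tqh cgdo ear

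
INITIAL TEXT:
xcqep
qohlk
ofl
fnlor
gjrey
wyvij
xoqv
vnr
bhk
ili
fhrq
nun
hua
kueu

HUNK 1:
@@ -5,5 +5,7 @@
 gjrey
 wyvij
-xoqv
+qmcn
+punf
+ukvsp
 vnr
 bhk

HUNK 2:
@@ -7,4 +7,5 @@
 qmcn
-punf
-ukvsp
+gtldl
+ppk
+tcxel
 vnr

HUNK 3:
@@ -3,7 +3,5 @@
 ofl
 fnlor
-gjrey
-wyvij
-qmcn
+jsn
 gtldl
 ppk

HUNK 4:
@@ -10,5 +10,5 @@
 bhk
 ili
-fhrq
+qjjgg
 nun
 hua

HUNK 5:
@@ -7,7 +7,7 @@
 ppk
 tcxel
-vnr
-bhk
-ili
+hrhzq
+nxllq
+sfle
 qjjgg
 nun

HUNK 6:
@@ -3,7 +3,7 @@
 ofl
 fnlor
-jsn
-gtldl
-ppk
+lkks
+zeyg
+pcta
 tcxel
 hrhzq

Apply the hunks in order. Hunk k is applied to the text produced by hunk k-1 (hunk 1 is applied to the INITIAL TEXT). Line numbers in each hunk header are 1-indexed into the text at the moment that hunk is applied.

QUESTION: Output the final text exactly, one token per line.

Answer: xcqep
qohlk
ofl
fnlor
lkks
zeyg
pcta
tcxel
hrhzq
nxllq
sfle
qjjgg
nun
hua
kueu

Derivation:
Hunk 1: at line 5 remove [xoqv] add [qmcn,punf,ukvsp] -> 16 lines: xcqep qohlk ofl fnlor gjrey wyvij qmcn punf ukvsp vnr bhk ili fhrq nun hua kueu
Hunk 2: at line 7 remove [punf,ukvsp] add [gtldl,ppk,tcxel] -> 17 lines: xcqep qohlk ofl fnlor gjrey wyvij qmcn gtldl ppk tcxel vnr bhk ili fhrq nun hua kueu
Hunk 3: at line 3 remove [gjrey,wyvij,qmcn] add [jsn] -> 15 lines: xcqep qohlk ofl fnlor jsn gtldl ppk tcxel vnr bhk ili fhrq nun hua kueu
Hunk 4: at line 10 remove [fhrq] add [qjjgg] -> 15 lines: xcqep qohlk ofl fnlor jsn gtldl ppk tcxel vnr bhk ili qjjgg nun hua kueu
Hunk 5: at line 7 remove [vnr,bhk,ili] add [hrhzq,nxllq,sfle] -> 15 lines: xcqep qohlk ofl fnlor jsn gtldl ppk tcxel hrhzq nxllq sfle qjjgg nun hua kueu
Hunk 6: at line 3 remove [jsn,gtldl,ppk] add [lkks,zeyg,pcta] -> 15 lines: xcqep qohlk ofl fnlor lkks zeyg pcta tcxel hrhzq nxllq sfle qjjgg nun hua kueu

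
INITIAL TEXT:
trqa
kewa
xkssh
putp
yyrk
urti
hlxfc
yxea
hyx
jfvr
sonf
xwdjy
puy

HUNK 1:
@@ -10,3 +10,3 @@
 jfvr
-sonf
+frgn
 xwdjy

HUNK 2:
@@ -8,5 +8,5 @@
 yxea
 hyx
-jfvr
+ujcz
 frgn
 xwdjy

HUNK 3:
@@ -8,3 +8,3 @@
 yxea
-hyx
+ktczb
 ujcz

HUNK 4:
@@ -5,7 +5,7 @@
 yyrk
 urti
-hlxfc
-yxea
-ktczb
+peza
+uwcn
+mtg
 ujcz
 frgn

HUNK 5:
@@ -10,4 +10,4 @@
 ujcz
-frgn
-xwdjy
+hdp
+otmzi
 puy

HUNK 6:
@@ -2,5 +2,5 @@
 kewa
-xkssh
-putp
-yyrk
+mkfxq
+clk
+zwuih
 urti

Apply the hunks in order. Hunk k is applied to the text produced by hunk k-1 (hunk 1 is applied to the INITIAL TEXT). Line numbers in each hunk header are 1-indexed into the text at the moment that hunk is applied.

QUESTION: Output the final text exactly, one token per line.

Hunk 1: at line 10 remove [sonf] add [frgn] -> 13 lines: trqa kewa xkssh putp yyrk urti hlxfc yxea hyx jfvr frgn xwdjy puy
Hunk 2: at line 8 remove [jfvr] add [ujcz] -> 13 lines: trqa kewa xkssh putp yyrk urti hlxfc yxea hyx ujcz frgn xwdjy puy
Hunk 3: at line 8 remove [hyx] add [ktczb] -> 13 lines: trqa kewa xkssh putp yyrk urti hlxfc yxea ktczb ujcz frgn xwdjy puy
Hunk 4: at line 5 remove [hlxfc,yxea,ktczb] add [peza,uwcn,mtg] -> 13 lines: trqa kewa xkssh putp yyrk urti peza uwcn mtg ujcz frgn xwdjy puy
Hunk 5: at line 10 remove [frgn,xwdjy] add [hdp,otmzi] -> 13 lines: trqa kewa xkssh putp yyrk urti peza uwcn mtg ujcz hdp otmzi puy
Hunk 6: at line 2 remove [xkssh,putp,yyrk] add [mkfxq,clk,zwuih] -> 13 lines: trqa kewa mkfxq clk zwuih urti peza uwcn mtg ujcz hdp otmzi puy

Answer: trqa
kewa
mkfxq
clk
zwuih
urti
peza
uwcn
mtg
ujcz
hdp
otmzi
puy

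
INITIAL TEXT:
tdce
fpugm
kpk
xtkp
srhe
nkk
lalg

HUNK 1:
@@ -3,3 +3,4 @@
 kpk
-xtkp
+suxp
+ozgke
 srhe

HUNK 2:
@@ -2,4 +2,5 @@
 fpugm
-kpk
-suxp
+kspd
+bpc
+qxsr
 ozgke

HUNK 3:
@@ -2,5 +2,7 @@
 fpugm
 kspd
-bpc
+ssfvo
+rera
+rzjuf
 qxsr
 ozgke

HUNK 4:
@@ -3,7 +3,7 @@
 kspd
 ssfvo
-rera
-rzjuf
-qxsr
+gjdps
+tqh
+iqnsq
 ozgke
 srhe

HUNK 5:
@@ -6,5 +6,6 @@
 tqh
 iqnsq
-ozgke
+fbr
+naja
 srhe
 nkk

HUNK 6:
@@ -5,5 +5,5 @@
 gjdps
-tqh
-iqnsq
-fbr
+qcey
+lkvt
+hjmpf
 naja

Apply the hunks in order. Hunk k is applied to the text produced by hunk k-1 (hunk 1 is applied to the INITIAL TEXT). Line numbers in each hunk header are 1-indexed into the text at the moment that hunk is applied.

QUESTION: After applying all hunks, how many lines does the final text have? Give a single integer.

Answer: 12

Derivation:
Hunk 1: at line 3 remove [xtkp] add [suxp,ozgke] -> 8 lines: tdce fpugm kpk suxp ozgke srhe nkk lalg
Hunk 2: at line 2 remove [kpk,suxp] add [kspd,bpc,qxsr] -> 9 lines: tdce fpugm kspd bpc qxsr ozgke srhe nkk lalg
Hunk 3: at line 2 remove [bpc] add [ssfvo,rera,rzjuf] -> 11 lines: tdce fpugm kspd ssfvo rera rzjuf qxsr ozgke srhe nkk lalg
Hunk 4: at line 3 remove [rera,rzjuf,qxsr] add [gjdps,tqh,iqnsq] -> 11 lines: tdce fpugm kspd ssfvo gjdps tqh iqnsq ozgke srhe nkk lalg
Hunk 5: at line 6 remove [ozgke] add [fbr,naja] -> 12 lines: tdce fpugm kspd ssfvo gjdps tqh iqnsq fbr naja srhe nkk lalg
Hunk 6: at line 5 remove [tqh,iqnsq,fbr] add [qcey,lkvt,hjmpf] -> 12 lines: tdce fpugm kspd ssfvo gjdps qcey lkvt hjmpf naja srhe nkk lalg
Final line count: 12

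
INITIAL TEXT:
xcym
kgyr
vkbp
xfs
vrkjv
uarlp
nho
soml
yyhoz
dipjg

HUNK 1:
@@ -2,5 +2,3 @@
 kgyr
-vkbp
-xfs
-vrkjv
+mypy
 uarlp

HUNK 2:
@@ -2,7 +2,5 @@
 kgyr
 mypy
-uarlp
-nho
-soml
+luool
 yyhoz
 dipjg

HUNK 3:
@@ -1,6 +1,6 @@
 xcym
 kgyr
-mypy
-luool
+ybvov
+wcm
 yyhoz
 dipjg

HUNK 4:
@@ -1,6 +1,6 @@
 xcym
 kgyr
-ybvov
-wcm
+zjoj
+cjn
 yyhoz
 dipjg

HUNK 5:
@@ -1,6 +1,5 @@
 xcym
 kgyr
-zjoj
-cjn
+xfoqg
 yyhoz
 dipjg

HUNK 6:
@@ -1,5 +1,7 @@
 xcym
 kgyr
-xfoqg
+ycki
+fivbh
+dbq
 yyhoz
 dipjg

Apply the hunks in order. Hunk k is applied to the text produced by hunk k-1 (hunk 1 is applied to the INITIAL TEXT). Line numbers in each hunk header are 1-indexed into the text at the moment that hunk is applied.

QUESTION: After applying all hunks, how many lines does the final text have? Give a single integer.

Hunk 1: at line 2 remove [vkbp,xfs,vrkjv] add [mypy] -> 8 lines: xcym kgyr mypy uarlp nho soml yyhoz dipjg
Hunk 2: at line 2 remove [uarlp,nho,soml] add [luool] -> 6 lines: xcym kgyr mypy luool yyhoz dipjg
Hunk 3: at line 1 remove [mypy,luool] add [ybvov,wcm] -> 6 lines: xcym kgyr ybvov wcm yyhoz dipjg
Hunk 4: at line 1 remove [ybvov,wcm] add [zjoj,cjn] -> 6 lines: xcym kgyr zjoj cjn yyhoz dipjg
Hunk 5: at line 1 remove [zjoj,cjn] add [xfoqg] -> 5 lines: xcym kgyr xfoqg yyhoz dipjg
Hunk 6: at line 1 remove [xfoqg] add [ycki,fivbh,dbq] -> 7 lines: xcym kgyr ycki fivbh dbq yyhoz dipjg
Final line count: 7

Answer: 7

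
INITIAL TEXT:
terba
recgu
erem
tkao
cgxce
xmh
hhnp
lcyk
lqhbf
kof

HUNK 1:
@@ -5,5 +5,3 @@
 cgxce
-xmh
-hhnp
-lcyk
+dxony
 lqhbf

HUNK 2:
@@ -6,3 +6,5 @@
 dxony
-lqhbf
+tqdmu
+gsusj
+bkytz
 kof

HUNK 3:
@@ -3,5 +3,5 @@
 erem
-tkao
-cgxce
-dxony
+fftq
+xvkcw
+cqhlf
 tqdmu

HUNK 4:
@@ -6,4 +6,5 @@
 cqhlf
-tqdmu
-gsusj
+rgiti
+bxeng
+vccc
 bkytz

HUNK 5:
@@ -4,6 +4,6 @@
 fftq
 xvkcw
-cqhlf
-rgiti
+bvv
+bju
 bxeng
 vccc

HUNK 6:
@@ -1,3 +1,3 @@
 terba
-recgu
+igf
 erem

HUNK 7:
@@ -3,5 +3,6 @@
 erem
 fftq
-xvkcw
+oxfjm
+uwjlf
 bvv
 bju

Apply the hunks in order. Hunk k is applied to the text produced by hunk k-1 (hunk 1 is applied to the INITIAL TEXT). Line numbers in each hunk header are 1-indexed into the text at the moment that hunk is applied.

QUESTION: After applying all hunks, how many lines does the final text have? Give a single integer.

Answer: 12

Derivation:
Hunk 1: at line 5 remove [xmh,hhnp,lcyk] add [dxony] -> 8 lines: terba recgu erem tkao cgxce dxony lqhbf kof
Hunk 2: at line 6 remove [lqhbf] add [tqdmu,gsusj,bkytz] -> 10 lines: terba recgu erem tkao cgxce dxony tqdmu gsusj bkytz kof
Hunk 3: at line 3 remove [tkao,cgxce,dxony] add [fftq,xvkcw,cqhlf] -> 10 lines: terba recgu erem fftq xvkcw cqhlf tqdmu gsusj bkytz kof
Hunk 4: at line 6 remove [tqdmu,gsusj] add [rgiti,bxeng,vccc] -> 11 lines: terba recgu erem fftq xvkcw cqhlf rgiti bxeng vccc bkytz kof
Hunk 5: at line 4 remove [cqhlf,rgiti] add [bvv,bju] -> 11 lines: terba recgu erem fftq xvkcw bvv bju bxeng vccc bkytz kof
Hunk 6: at line 1 remove [recgu] add [igf] -> 11 lines: terba igf erem fftq xvkcw bvv bju bxeng vccc bkytz kof
Hunk 7: at line 3 remove [xvkcw] add [oxfjm,uwjlf] -> 12 lines: terba igf erem fftq oxfjm uwjlf bvv bju bxeng vccc bkytz kof
Final line count: 12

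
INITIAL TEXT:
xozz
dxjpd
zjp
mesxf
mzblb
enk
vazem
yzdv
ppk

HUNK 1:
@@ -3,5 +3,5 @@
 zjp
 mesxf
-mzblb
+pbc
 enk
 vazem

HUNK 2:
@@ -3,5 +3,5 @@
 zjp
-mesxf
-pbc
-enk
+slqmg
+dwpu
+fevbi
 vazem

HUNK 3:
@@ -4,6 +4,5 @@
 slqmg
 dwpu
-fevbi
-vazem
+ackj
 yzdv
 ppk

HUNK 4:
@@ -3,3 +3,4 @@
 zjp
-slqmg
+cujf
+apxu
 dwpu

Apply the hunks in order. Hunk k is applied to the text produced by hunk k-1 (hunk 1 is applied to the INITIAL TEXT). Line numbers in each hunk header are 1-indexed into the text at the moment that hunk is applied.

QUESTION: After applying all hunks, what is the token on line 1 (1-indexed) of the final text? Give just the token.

Answer: xozz

Derivation:
Hunk 1: at line 3 remove [mzblb] add [pbc] -> 9 lines: xozz dxjpd zjp mesxf pbc enk vazem yzdv ppk
Hunk 2: at line 3 remove [mesxf,pbc,enk] add [slqmg,dwpu,fevbi] -> 9 lines: xozz dxjpd zjp slqmg dwpu fevbi vazem yzdv ppk
Hunk 3: at line 4 remove [fevbi,vazem] add [ackj] -> 8 lines: xozz dxjpd zjp slqmg dwpu ackj yzdv ppk
Hunk 4: at line 3 remove [slqmg] add [cujf,apxu] -> 9 lines: xozz dxjpd zjp cujf apxu dwpu ackj yzdv ppk
Final line 1: xozz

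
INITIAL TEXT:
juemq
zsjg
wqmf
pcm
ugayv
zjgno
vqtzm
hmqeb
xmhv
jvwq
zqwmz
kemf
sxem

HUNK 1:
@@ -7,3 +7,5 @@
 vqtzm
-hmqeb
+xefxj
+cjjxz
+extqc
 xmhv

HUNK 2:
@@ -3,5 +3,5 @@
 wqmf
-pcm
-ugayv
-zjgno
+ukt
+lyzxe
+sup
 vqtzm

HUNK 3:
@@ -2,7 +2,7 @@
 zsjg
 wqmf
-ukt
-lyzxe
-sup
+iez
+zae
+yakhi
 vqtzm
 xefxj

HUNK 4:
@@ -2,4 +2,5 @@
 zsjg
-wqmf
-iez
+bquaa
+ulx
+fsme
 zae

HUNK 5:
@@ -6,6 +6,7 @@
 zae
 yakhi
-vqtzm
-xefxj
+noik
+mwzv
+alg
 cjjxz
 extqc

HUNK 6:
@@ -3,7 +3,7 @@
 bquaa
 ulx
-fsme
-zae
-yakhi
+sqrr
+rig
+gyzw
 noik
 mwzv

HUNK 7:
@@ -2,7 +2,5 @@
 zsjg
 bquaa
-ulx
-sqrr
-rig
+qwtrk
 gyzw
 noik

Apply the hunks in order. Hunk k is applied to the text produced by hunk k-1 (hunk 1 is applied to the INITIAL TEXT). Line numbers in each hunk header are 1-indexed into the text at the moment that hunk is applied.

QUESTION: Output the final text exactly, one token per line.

Answer: juemq
zsjg
bquaa
qwtrk
gyzw
noik
mwzv
alg
cjjxz
extqc
xmhv
jvwq
zqwmz
kemf
sxem

Derivation:
Hunk 1: at line 7 remove [hmqeb] add [xefxj,cjjxz,extqc] -> 15 lines: juemq zsjg wqmf pcm ugayv zjgno vqtzm xefxj cjjxz extqc xmhv jvwq zqwmz kemf sxem
Hunk 2: at line 3 remove [pcm,ugayv,zjgno] add [ukt,lyzxe,sup] -> 15 lines: juemq zsjg wqmf ukt lyzxe sup vqtzm xefxj cjjxz extqc xmhv jvwq zqwmz kemf sxem
Hunk 3: at line 2 remove [ukt,lyzxe,sup] add [iez,zae,yakhi] -> 15 lines: juemq zsjg wqmf iez zae yakhi vqtzm xefxj cjjxz extqc xmhv jvwq zqwmz kemf sxem
Hunk 4: at line 2 remove [wqmf,iez] add [bquaa,ulx,fsme] -> 16 lines: juemq zsjg bquaa ulx fsme zae yakhi vqtzm xefxj cjjxz extqc xmhv jvwq zqwmz kemf sxem
Hunk 5: at line 6 remove [vqtzm,xefxj] add [noik,mwzv,alg] -> 17 lines: juemq zsjg bquaa ulx fsme zae yakhi noik mwzv alg cjjxz extqc xmhv jvwq zqwmz kemf sxem
Hunk 6: at line 3 remove [fsme,zae,yakhi] add [sqrr,rig,gyzw] -> 17 lines: juemq zsjg bquaa ulx sqrr rig gyzw noik mwzv alg cjjxz extqc xmhv jvwq zqwmz kemf sxem
Hunk 7: at line 2 remove [ulx,sqrr,rig] add [qwtrk] -> 15 lines: juemq zsjg bquaa qwtrk gyzw noik mwzv alg cjjxz extqc xmhv jvwq zqwmz kemf sxem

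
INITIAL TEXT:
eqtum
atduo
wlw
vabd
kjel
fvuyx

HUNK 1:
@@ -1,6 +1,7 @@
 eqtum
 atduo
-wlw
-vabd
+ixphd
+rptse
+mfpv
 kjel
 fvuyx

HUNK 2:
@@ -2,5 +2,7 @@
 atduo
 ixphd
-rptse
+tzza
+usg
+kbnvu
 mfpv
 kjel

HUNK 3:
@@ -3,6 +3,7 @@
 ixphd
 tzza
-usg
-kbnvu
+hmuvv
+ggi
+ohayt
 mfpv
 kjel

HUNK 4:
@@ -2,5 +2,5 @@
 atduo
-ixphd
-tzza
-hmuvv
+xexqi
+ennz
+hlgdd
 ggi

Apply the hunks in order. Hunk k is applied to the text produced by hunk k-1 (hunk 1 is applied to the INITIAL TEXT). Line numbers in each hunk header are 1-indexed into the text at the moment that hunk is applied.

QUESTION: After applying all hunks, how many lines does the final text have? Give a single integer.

Answer: 10

Derivation:
Hunk 1: at line 1 remove [wlw,vabd] add [ixphd,rptse,mfpv] -> 7 lines: eqtum atduo ixphd rptse mfpv kjel fvuyx
Hunk 2: at line 2 remove [rptse] add [tzza,usg,kbnvu] -> 9 lines: eqtum atduo ixphd tzza usg kbnvu mfpv kjel fvuyx
Hunk 3: at line 3 remove [usg,kbnvu] add [hmuvv,ggi,ohayt] -> 10 lines: eqtum atduo ixphd tzza hmuvv ggi ohayt mfpv kjel fvuyx
Hunk 4: at line 2 remove [ixphd,tzza,hmuvv] add [xexqi,ennz,hlgdd] -> 10 lines: eqtum atduo xexqi ennz hlgdd ggi ohayt mfpv kjel fvuyx
Final line count: 10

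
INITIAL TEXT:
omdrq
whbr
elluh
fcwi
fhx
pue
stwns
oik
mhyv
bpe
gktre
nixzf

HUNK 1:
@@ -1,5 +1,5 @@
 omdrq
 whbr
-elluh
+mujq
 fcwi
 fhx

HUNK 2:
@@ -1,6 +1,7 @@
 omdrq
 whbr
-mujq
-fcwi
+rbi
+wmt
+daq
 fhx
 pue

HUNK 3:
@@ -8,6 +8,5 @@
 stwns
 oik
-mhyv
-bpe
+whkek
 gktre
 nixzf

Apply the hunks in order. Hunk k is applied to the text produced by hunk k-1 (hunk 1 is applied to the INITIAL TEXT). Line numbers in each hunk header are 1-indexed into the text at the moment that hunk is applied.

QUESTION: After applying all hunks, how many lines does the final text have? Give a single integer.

Hunk 1: at line 1 remove [elluh] add [mujq] -> 12 lines: omdrq whbr mujq fcwi fhx pue stwns oik mhyv bpe gktre nixzf
Hunk 2: at line 1 remove [mujq,fcwi] add [rbi,wmt,daq] -> 13 lines: omdrq whbr rbi wmt daq fhx pue stwns oik mhyv bpe gktre nixzf
Hunk 3: at line 8 remove [mhyv,bpe] add [whkek] -> 12 lines: omdrq whbr rbi wmt daq fhx pue stwns oik whkek gktre nixzf
Final line count: 12

Answer: 12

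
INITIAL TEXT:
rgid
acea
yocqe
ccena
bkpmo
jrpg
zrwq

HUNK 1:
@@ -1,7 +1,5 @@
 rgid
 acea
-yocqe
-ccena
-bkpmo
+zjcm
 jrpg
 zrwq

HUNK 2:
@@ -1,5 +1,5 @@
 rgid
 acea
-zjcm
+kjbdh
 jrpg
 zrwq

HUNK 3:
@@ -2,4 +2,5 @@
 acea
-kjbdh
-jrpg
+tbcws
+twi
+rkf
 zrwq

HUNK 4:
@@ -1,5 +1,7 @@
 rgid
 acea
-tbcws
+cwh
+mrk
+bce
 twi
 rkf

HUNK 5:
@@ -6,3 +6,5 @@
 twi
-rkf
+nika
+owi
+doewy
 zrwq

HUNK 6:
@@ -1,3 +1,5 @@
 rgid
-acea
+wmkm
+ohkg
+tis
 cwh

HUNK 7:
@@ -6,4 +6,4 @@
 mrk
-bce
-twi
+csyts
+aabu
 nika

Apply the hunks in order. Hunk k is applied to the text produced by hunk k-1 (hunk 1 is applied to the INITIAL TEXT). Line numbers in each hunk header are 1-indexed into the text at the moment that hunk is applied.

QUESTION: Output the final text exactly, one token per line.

Hunk 1: at line 1 remove [yocqe,ccena,bkpmo] add [zjcm] -> 5 lines: rgid acea zjcm jrpg zrwq
Hunk 2: at line 1 remove [zjcm] add [kjbdh] -> 5 lines: rgid acea kjbdh jrpg zrwq
Hunk 3: at line 2 remove [kjbdh,jrpg] add [tbcws,twi,rkf] -> 6 lines: rgid acea tbcws twi rkf zrwq
Hunk 4: at line 1 remove [tbcws] add [cwh,mrk,bce] -> 8 lines: rgid acea cwh mrk bce twi rkf zrwq
Hunk 5: at line 6 remove [rkf] add [nika,owi,doewy] -> 10 lines: rgid acea cwh mrk bce twi nika owi doewy zrwq
Hunk 6: at line 1 remove [acea] add [wmkm,ohkg,tis] -> 12 lines: rgid wmkm ohkg tis cwh mrk bce twi nika owi doewy zrwq
Hunk 7: at line 6 remove [bce,twi] add [csyts,aabu] -> 12 lines: rgid wmkm ohkg tis cwh mrk csyts aabu nika owi doewy zrwq

Answer: rgid
wmkm
ohkg
tis
cwh
mrk
csyts
aabu
nika
owi
doewy
zrwq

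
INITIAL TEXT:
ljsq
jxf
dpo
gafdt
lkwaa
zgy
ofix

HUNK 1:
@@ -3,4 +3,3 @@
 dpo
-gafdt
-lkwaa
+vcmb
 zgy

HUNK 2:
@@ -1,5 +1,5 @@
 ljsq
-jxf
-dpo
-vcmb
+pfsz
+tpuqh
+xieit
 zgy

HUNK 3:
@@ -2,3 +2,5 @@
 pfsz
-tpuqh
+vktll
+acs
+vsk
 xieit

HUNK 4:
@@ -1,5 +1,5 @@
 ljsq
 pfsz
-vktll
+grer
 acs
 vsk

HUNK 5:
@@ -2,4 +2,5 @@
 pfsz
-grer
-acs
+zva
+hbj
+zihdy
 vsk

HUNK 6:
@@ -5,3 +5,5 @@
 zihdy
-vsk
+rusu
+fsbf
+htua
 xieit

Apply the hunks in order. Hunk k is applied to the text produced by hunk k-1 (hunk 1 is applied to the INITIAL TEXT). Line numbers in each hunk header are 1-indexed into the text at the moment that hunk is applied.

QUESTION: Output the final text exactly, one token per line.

Hunk 1: at line 3 remove [gafdt,lkwaa] add [vcmb] -> 6 lines: ljsq jxf dpo vcmb zgy ofix
Hunk 2: at line 1 remove [jxf,dpo,vcmb] add [pfsz,tpuqh,xieit] -> 6 lines: ljsq pfsz tpuqh xieit zgy ofix
Hunk 3: at line 2 remove [tpuqh] add [vktll,acs,vsk] -> 8 lines: ljsq pfsz vktll acs vsk xieit zgy ofix
Hunk 4: at line 1 remove [vktll] add [grer] -> 8 lines: ljsq pfsz grer acs vsk xieit zgy ofix
Hunk 5: at line 2 remove [grer,acs] add [zva,hbj,zihdy] -> 9 lines: ljsq pfsz zva hbj zihdy vsk xieit zgy ofix
Hunk 6: at line 5 remove [vsk] add [rusu,fsbf,htua] -> 11 lines: ljsq pfsz zva hbj zihdy rusu fsbf htua xieit zgy ofix

Answer: ljsq
pfsz
zva
hbj
zihdy
rusu
fsbf
htua
xieit
zgy
ofix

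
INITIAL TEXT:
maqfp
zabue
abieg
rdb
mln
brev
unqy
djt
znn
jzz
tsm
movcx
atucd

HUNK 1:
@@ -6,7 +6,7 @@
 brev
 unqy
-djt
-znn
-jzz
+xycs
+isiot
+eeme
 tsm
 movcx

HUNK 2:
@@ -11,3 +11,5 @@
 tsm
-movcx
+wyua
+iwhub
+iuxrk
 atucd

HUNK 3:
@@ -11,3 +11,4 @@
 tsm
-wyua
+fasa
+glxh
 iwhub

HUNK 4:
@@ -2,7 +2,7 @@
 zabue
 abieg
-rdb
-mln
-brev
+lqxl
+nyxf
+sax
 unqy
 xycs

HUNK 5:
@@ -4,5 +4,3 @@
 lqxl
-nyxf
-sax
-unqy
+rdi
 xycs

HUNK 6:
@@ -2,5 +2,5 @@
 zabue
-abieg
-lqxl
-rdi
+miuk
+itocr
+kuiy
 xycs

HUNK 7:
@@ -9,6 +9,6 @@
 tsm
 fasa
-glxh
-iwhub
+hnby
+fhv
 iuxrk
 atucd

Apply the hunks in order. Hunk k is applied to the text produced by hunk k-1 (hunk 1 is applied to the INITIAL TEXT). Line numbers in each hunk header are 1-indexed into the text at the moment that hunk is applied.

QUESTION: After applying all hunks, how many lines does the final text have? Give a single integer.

Answer: 14

Derivation:
Hunk 1: at line 6 remove [djt,znn,jzz] add [xycs,isiot,eeme] -> 13 lines: maqfp zabue abieg rdb mln brev unqy xycs isiot eeme tsm movcx atucd
Hunk 2: at line 11 remove [movcx] add [wyua,iwhub,iuxrk] -> 15 lines: maqfp zabue abieg rdb mln brev unqy xycs isiot eeme tsm wyua iwhub iuxrk atucd
Hunk 3: at line 11 remove [wyua] add [fasa,glxh] -> 16 lines: maqfp zabue abieg rdb mln brev unqy xycs isiot eeme tsm fasa glxh iwhub iuxrk atucd
Hunk 4: at line 2 remove [rdb,mln,brev] add [lqxl,nyxf,sax] -> 16 lines: maqfp zabue abieg lqxl nyxf sax unqy xycs isiot eeme tsm fasa glxh iwhub iuxrk atucd
Hunk 5: at line 4 remove [nyxf,sax,unqy] add [rdi] -> 14 lines: maqfp zabue abieg lqxl rdi xycs isiot eeme tsm fasa glxh iwhub iuxrk atucd
Hunk 6: at line 2 remove [abieg,lqxl,rdi] add [miuk,itocr,kuiy] -> 14 lines: maqfp zabue miuk itocr kuiy xycs isiot eeme tsm fasa glxh iwhub iuxrk atucd
Hunk 7: at line 9 remove [glxh,iwhub] add [hnby,fhv] -> 14 lines: maqfp zabue miuk itocr kuiy xycs isiot eeme tsm fasa hnby fhv iuxrk atucd
Final line count: 14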